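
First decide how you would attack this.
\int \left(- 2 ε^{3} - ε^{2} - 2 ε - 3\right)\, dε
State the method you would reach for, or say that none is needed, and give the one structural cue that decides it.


Method: no special technique — scan for structure and find none: constant multiples of powers of ε, integrate directly.


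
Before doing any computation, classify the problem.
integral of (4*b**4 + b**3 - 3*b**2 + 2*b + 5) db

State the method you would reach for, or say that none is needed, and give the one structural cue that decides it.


Diagnosis: no special technique — scan for structure and find none: constant multiples of powers of b, integrate directly.


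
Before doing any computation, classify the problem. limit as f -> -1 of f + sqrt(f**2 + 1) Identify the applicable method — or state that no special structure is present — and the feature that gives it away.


Technique: no special technique — no vanishing denominator and no indeterminate clash at the point — evaluation is immediate.


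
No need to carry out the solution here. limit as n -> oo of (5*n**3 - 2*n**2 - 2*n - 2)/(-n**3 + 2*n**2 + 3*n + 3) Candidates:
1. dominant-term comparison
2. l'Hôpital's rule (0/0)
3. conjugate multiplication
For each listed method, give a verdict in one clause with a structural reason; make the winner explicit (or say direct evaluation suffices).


Technique: dominant-term comparison — divide by the highest power of n present: lower-order terms vanish and the dominant ratio remains.
- dominant-term comparison: yes, a natural case for it.
- l'Hôpital's rule (0/0) — viewed as a single quotient this runs to ∞/∞, not the 0/0 clash this candidate addresses; an at-infinity variant of the rule would resolve it, but comparing leading growth reads the answer without differentiating.
- conjugate multiplication: rationalization has no target — no divergent radical difference appears.


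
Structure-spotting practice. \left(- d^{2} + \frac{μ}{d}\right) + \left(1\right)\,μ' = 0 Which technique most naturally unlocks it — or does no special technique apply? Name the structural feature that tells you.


Technique: a linear integrating factor — linear in the unknown with genuine forcing: multiply through by the exponential of the integrated coefficient and the left side closes into one derivative.


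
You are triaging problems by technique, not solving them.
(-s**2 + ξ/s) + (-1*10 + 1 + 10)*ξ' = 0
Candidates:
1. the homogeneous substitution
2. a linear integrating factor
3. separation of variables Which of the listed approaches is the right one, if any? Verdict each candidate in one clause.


Method: a linear integrating factor — the unknown enters only to the first power against a nonzero forcing term — the integrating-factor template applies directly.
- the homogeneous substitution — rescaling both variables together changes the slope, so no ratio substitution collapses it.
- a linear integrating factor: applies; the problem has the shape this method handles.
- separation of variables — the two dependences do not factor apart.


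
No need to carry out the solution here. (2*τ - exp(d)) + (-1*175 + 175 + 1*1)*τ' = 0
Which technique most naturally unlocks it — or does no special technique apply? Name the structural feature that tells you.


Method: a linear integrating factor — arrange it as τ' + 2·τ = (the forcing term) and the integrating factor does the rest.


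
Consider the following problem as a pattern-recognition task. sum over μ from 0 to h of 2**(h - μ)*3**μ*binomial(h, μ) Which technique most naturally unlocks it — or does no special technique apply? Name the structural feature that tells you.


Best approach: the binomial theorem — binomial(h, μ) weighting matched powers of 3 and 2 is the expanded form of (3 + 2)^h — fold it back up.


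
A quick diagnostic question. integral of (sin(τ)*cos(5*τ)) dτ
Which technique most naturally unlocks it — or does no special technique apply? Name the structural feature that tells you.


Method: a trigonometric identity — cross-frequency products like sin(τ)*cos(5*τ) are the textbook product-to-sum case — the identity converts them to directly integrable sinusoids.


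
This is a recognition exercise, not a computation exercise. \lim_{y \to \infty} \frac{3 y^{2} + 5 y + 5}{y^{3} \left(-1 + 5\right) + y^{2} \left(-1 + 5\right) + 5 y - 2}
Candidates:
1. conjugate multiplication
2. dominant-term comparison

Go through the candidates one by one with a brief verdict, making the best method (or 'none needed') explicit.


Diagnosis: dominant-term comparison — at large y only the top-degree terms survive; compare the leading terms and the limit falls out.
- conjugate multiplication — the conjugate move applies to radical differences, which this is not.
- dominant-term comparison: applies; the problem has the shape this method handles.


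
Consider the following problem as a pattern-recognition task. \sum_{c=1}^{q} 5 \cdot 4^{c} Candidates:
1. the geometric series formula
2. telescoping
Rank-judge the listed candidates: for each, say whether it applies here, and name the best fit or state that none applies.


Technique: the geometric series formula — consecutive terms stand in a fixed index-free ratio — the geometric sum formula closes it.
- the geometric series formula: a fit — the right tool for this form.
- telescoping: the terms as presented offer no neighboring cancellation — a telescoping rewrite may exist, but the displayed structure does not hand one over.


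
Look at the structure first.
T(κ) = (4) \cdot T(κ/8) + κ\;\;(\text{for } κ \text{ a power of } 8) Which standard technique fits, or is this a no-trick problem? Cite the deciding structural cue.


Technique: the master substitution — the argument contracts 8-fold per step: reindex κ exponentially and solve the linear recurrence in the new index.


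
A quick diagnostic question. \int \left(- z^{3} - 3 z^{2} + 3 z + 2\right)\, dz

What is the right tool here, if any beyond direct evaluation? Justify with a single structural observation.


Best approach: no special technique — nothing composite, nothing rational, nothing trigonometric — each constant-multiple power of z integrates by the power rule alone.


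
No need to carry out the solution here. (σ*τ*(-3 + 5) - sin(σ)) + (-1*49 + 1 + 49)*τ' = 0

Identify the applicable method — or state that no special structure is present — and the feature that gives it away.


Method: a linear integrating factor — the unknown enters only to the first power against a nonzero forcing term — the integrating-factor template applies directly.


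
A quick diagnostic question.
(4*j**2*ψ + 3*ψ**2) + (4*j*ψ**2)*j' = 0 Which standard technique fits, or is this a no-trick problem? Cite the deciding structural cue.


Method: the exact-equation method — check exactness first: here it holds (4*j**2*ψ + 3*ψ**2, 4*j*ψ**2 have matching cross partials), so no integrating factor is needed.


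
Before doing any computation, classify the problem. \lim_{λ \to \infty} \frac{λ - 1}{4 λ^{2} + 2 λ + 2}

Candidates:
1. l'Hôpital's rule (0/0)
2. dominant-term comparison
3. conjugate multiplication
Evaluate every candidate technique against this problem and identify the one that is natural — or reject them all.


Technique: dominant-term comparison — growth-rate triage: the leading powers of λ decide the limit, everything else is noise.
- l'Hôpital's rule (0/0) — no 0/0 form appears: written as one quotient, top and bottom both grow without bound, and the ratio is decided by their leading terms.
- dominant-term comparison — yes, a natural case for it.
- conjugate multiplication — no divergent radical difference is present for a conjugate pair to cancel.


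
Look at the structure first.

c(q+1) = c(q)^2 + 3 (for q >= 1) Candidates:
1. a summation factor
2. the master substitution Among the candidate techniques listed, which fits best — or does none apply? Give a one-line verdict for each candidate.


Technique: no special technique — once the recursion is nonlinear, characteristic roots, master substitutions, and summation factors are all off the table.
- a summation factor: the recursion is nonlinear — outside the first-order linear family a summation factor addresses.
- the master substitution: the recursive argument is a shift of the index, not a fixed fraction of it.


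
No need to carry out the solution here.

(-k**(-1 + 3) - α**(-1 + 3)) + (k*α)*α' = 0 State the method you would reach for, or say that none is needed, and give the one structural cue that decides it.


Verdict: the homogeneous substitution — the slope is degree-zero homogeneous: the ratio substitution v = α/k collapses it. This doubles as a Bernoulli equation in the unknown as written; the homogeneous route needs no setup at all.


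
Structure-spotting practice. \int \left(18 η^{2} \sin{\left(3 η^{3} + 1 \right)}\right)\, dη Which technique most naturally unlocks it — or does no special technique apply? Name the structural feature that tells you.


Best approach: u-substitution — set u = 3 η^{3} + 1: a constant multiple of its derivative, namely 18 η^{2}, is present as a factor once the integrand is collected, so the du is sitting there waiting.


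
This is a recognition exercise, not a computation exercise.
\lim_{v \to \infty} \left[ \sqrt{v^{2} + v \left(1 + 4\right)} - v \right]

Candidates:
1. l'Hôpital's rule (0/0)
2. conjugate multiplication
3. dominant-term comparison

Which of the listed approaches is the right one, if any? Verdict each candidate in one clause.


Best approach: conjugate multiplication — an infinity-minus-infinity difference with a surviving radical — multiply by the conjugate to cancel the divergence.
- l'Hôpital's rule (0/0) — no quotient structure at all: the clash is ∞ minus ∞, which rationalizing converts into a tractable ratio.
- conjugate multiplication: a fit — the right tool for this form.
- dominant-term comparison — this is not a rational comparison of growth rates at infinity.


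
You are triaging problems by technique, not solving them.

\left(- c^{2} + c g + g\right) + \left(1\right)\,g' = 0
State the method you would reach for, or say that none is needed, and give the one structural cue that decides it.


Best approach: a linear integrating factor — linear in the unknown with genuine forcing: multiply through by the exponential of the integrated coefficient and the left side closes into one derivative.


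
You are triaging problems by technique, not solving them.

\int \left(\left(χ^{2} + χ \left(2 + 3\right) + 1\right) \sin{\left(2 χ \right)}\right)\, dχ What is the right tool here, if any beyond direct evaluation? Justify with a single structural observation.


Best approach: integration by parts — a polynomial (χ^{2} + χ \left(2 + 3\right) + 1) against the kernel \sin{\left(2 χ \right)} is the signature bounded-ladder case for integration by parts.


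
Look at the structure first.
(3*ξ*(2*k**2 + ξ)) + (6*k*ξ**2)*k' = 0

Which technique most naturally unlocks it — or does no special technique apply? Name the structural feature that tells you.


Diagnosis: the exact-equation method — because the two cross partials coincide, the form is conservative as written — recover its potential in (ξ, k).


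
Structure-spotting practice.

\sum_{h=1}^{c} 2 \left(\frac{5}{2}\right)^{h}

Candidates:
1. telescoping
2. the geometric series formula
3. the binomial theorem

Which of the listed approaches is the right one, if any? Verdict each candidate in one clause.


Method: the geometric series formula — term-over-term division gives \frac{5}{2} every time — index-free ratio, geometric sum formula applies.
- telescoping: as presented, consecutive terms share no shifted copy to cancel against — no rewrite is on display to change that.
- the geometric series formula — applies; the problem has the shape this method handles.
- the binomial theorem: the terms lack the binomial-coefficient-weighted complementary-power pattern of an expansion.


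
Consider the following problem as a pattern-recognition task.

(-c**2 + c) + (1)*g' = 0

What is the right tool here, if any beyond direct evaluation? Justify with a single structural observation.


Diagnosis: no special technique — with g absent the equation is not coupled at all: direct integration in c.


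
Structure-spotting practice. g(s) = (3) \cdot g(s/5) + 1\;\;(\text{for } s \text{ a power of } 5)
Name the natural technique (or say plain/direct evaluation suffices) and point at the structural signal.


Technique: the master substitution — treat m = log base 5 of s as the new clock: one recursion step advances m by one while s scales by 5.


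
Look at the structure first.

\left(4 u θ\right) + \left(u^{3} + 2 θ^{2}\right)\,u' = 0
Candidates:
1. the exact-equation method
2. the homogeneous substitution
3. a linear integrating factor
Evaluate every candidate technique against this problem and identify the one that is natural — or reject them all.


Technique: the exact-equation method — checking ∂/∂u of 4 u θ against ∂/∂θ of u^{3} + 2 θ^{2}: they match — the equation is exact as it stands.
- the exact-equation method: a fit — the right tool for this form.
- the homogeneous substitution: the slope is not a function of the ratio of the variables alone.
- a linear integrating factor: the unknown enters nonlinearly (through a power, a denominator, or a transcendental function), which the linear integrating-factor recipe cannot absorb as-is — any repair would come from a preliminary substitution, not the factor.


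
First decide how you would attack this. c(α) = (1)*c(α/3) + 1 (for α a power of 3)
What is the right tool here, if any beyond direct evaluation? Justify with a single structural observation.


Best approach: the master substitution — the argument shrinks by the factor 3, so measure the index on a logarithmic scale and the recursion becomes a shift.


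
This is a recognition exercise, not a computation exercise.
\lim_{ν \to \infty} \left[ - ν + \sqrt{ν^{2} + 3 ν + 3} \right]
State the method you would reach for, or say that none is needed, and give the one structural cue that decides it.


Technique: conjugate multiplication — the difference \sqrt{ν^{2} + 3 ν + 3} - ν is an ∞ − ∞ stalemate; its conjugate partner breaks the tie.


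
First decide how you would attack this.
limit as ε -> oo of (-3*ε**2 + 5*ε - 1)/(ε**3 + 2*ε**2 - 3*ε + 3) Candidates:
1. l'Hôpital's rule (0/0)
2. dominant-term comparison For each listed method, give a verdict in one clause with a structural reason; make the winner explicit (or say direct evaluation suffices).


Verdict: dominant-term comparison — at large ε only the top-degree terms survive; compare the leading terms and the limit falls out.
- l'Hôpital's rule (0/0) — viewed as a single quotient this runs to ∞/∞, not the 0/0 clash this candidate addresses; an at-infinity variant of the rule would resolve it, but comparing leading growth reads the answer without differentiating.
- dominant-term comparison: applicable, and directly so.


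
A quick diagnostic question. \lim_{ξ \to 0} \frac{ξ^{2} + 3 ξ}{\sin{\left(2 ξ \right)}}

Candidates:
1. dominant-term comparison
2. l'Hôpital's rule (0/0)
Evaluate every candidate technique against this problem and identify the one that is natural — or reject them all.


Diagnosis: l'Hôpital's rule (0/0) — the 0/0 form at 0 is the signature situation for l'Hôpital's rule. The standard small-argument limits would also carry it; the rule is the systematic route.
- dominant-term comparison — this limit is not decided by comparing leading-term growth at infinity.
- l'Hôpital's rule (0/0): applicable, and directly so.


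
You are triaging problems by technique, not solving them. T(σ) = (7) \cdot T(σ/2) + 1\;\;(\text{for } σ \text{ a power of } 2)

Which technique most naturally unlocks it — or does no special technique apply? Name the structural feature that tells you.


Method: the master substitution — the argument shrinks by the factor 2, so measure the index on a logarithmic scale and the recursion becomes a shift.


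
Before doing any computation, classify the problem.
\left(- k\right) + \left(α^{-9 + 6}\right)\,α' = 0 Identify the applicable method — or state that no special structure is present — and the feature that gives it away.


Method: separation of variables — solved for the derivative, the right side splits multiplicatively into a function of each variable alone — divide and integrate each side. The cross-partial test also passes here (vacuously, each side single-variable); the potential-function route would work, separation is simply more immediate.


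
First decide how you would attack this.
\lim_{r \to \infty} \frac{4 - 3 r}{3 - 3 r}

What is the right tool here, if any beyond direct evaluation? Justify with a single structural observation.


Verdict: dominant-term comparison — as r grows, only the highest-degree terms matter — compare leading terms and read the limit off. Differentiating the expression as a single quotient would eventually settle it as well; matching dominant growth settles it immediately.


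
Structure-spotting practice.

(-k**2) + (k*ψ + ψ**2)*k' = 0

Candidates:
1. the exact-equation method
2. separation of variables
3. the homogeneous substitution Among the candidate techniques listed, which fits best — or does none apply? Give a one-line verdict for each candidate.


Method: the homogeneous substitution — solved for the derivative, the right side is unchanged under scaling ψ and k together — it depends only on the ratio k/ψ, so substitute a single ratio variable. A Bernoulli-style rewrite — possibly after exchanging which variable is treated as dependent — would work as well; the homogeneous substitution is the more immediate reading here.
- the exact-equation method: the mixed partial derivatives differ, so the left side is not a total differential.
- separation of variables: no division isolates the independent variable from the unknown.
- the homogeneous substitution: yes, a natural case for it.


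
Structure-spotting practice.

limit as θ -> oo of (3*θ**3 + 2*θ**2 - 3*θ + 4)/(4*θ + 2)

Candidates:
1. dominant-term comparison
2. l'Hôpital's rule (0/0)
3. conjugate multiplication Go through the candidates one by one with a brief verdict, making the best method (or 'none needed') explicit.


Method: dominant-term comparison — as θ grows, only the highest-degree terms matter — compare leading terms and read the limit off.
- dominant-term comparison: applies; the problem has the shape this method handles.
- l'Hôpital's rule (0/0) — no 0/0 form appears: written as one quotient, top and bottom both grow without bound, and the ratio is decided by their leading terms.
- conjugate multiplication — multiplying by a conjugate would not remove any indeterminacy here.


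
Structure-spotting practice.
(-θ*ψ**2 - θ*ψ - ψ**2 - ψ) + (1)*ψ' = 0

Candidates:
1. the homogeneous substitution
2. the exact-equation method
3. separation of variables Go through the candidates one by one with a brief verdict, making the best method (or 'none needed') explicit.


Verdict: separation of variables — one side of the product carries the independent variable, the other the unknown — the textbook separation shape. A Bernoulli rewrite would carry it as the equation stands — separating the variables needs no rearrangement either.
- the homogeneous substitution — the ratio substitution does not collapse this equation.
- the exact-equation method — the cross partial derivatives disagree, so no single potential exists.
- separation of variables: applicable, and directly so.


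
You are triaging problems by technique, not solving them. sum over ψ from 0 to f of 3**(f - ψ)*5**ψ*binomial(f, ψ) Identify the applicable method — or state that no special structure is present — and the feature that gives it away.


Method: the binomial theorem — binomial coefficients against complementary powers of 5 and 3: recognize the binomial expansion and resum.


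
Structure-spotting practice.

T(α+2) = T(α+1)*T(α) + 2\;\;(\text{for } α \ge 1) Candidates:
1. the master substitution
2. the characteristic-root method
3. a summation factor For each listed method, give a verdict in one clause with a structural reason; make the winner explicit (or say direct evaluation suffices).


Method: no special technique — each new value is a nonlinear function of earlier ones — scaling arguments and superposition both fail.
- the master substitution: the recursion steps by a constant offset, so exponential reindexing is pointless.
- the characteristic-root method — nonlinearity rules out exponential-mode superposition from the start.
- a summation factor: the recursion is nonlinear — outside the first-order linear family a summation factor addresses.


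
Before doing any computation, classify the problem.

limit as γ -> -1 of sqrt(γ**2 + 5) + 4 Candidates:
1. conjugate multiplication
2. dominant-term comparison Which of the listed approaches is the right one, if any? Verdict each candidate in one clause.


Best approach: no special technique — no zero denominators, no indeterminate clash at -1 — substitute and read off the value.
- conjugate multiplication — the conjugate move applies to radical differences, which this is not.
- dominant-term comparison: this limit is not decided by comparing polynomial growth at infinity.


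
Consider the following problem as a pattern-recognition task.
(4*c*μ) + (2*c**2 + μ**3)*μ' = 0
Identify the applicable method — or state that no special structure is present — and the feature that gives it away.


Verdict: the exact-equation method — check exactness first: here it holds (4*c*μ, 2*c**2 + μ**3 have matching cross partials), so no integrating factor is needed.


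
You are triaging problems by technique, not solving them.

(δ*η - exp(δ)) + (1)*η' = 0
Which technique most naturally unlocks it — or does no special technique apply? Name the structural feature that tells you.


Technique: a linear integrating factor — the unknown enters only to the first power against a nonzero forcing term — the integrating-factor template applies directly.


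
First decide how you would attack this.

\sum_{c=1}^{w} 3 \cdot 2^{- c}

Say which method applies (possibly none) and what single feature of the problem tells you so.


Technique: the geometric series formula — consecutive terms stand in a fixed index-free ratio — the geometric sum formula closes it.


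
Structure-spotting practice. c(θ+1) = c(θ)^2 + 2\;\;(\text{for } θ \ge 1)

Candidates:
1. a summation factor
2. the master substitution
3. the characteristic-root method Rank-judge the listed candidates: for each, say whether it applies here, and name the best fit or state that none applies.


Method: no special technique — the map from one term to the next is curved, not linear, so linear closed-form machinery does not attach.
- a summation factor — no summation factor applies — the rule is not linear in the sequence values.
- the master substitution — no fixed divisor shrinks the index between calls.
- the characteristic-root method: nonlinearity rules out exponential-mode superposition from the start.


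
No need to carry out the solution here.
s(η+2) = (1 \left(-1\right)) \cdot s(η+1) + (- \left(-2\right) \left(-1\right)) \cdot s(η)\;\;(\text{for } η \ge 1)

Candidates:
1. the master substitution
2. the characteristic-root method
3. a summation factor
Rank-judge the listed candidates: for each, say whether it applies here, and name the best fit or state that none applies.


Best approach: the characteristic-root method — every coefficient is a fixed number and the forcing is zero — substitute r^η and read off the root equation.
- the master substitution: with no divided-index recursive call, reindexing by powers of a base buys nothing.
- the characteristic-root method: a fit — the right tool for this form.
- a summation factor: the recurrence reaches back more than one step, outside the first-order family a summation factor normalizes.


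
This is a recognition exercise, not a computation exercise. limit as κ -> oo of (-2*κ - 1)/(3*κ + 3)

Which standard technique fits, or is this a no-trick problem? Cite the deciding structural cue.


Method: dominant-term comparison — divide by the highest power of κ present: lower-order terms vanish and the dominant ratio remains. As a single quotient, the ∞/∞ shape would yield to repeated differentiation as well — the growth comparison gets there in one look.


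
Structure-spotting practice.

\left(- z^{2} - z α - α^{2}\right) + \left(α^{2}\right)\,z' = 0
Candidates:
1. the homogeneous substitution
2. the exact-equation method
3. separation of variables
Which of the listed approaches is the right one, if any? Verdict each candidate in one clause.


Best approach: the homogeneous substitution — the slope's numerator and denominator share total degree; set v = z/α and the equation drops to separable form.
- the homogeneous substitution — applies; the problem has the shape this method handles.
- the exact-equation method — the cross partial derivatives disagree, so no single potential exists.
- separation of variables — the two dependences do not factor apart.


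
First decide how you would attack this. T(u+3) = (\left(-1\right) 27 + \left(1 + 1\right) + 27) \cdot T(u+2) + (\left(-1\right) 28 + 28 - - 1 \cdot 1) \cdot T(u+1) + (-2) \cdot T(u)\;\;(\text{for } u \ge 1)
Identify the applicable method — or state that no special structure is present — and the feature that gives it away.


Technique: the characteristic-root method — because shifting u leaves the equation's coefficients unchanged, exponential trials reduce it to algebra.


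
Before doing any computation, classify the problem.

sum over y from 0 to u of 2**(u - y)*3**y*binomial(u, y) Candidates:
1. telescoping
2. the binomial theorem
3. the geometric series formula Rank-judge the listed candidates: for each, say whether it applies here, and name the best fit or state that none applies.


Best approach: the binomial theorem — terms weighting binomial(u, y) against matched powers of 3 and 2 reassemble into (3 + 2)^u by the binomial theorem.
- telescoping: the summand is not presented as a shifted difference — a telescoping rewrite may exist, but the displayed structure does not offer one.
- the binomial theorem: applies; the problem has the shape this method handles.
- the geometric series formula: the ratio of consecutive terms depends on the index.


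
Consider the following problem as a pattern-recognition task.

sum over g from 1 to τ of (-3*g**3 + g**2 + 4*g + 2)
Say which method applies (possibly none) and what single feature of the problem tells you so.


Diagnosis: no special technique — every summand is a constant multiple of a power of g — apply the standard power-sum identities one degree at a time.


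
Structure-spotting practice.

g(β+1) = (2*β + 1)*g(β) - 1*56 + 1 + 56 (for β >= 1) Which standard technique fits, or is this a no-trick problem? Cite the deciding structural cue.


Diagnosis: a summation factor — rescale the sequence by the product of the weights 2*β + 1 so far — the recurrence collapses to a plain running sum.


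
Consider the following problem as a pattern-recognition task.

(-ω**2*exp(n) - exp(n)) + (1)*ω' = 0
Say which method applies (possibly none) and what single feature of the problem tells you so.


Diagnosis: separation of variables — solved for the derivative, the right side splits multiplicatively into a function of each variable alone — divide and integrate each side.


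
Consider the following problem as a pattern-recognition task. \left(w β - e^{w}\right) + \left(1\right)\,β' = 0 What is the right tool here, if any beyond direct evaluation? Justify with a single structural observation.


Best approach: a linear integrating factor — β appears only to the first power with coefficient w — the classic integrating-factor setup.


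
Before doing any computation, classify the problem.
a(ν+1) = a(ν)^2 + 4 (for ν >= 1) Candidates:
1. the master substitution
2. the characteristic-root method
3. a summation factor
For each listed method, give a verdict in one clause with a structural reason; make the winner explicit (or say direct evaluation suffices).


Method: no special technique — nonlinear feedback in the recursion rules out every root- or factor-based technique.
- the master substitution: with no divided-index recursive call, reindexing by powers of a base buys nothing.
- the characteristic-root method: the recursion is nonlinear in the sequence values, so no linear-modes ansatz applies.
- a summation factor — no summation factor applies — the rule is not linear in the sequence values.


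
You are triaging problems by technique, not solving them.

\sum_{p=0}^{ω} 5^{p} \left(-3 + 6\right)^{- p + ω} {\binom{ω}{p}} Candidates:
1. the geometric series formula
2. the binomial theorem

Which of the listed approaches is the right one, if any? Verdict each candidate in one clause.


Method: the binomial theorem — terms weighting {\binom{ω}{p}} against matched powers of 5 and (-3 + 6) reassemble into (5 + (-3 + 6))^ω by the binomial theorem.
- the geometric series formula: no single multiplier carries one term to the next throughout the sum.
- the binomial theorem — applies; the problem has the shape this method handles.


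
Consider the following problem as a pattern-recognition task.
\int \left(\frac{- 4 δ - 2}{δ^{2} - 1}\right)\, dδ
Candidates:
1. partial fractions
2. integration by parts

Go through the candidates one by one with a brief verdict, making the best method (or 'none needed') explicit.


Diagnosis: partial fractions — a proper rational integrand whose denominator splits into simpler factors — decompose into partial fractions first.
- partial fractions — yes — fits the structure here.
- integration by parts — the nonconstant-polynomial-times-standard-kernel pattern (an exp, sine, cosine, or logarithm partner) is absent.


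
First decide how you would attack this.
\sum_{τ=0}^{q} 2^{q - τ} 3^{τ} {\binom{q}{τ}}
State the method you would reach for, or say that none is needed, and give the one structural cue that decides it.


Technique: the binomial theorem — {\binom{q}{τ}} weighting matched powers of 3 and 2 is the expanded form of (3 + 2)^q — fold it back up.


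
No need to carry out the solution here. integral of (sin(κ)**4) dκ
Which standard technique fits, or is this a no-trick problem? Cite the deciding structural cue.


Diagnosis: a trigonometric identity — the exponent on sin(κ)**4 is even — the power-reduction identity is the standard preprocessing step.


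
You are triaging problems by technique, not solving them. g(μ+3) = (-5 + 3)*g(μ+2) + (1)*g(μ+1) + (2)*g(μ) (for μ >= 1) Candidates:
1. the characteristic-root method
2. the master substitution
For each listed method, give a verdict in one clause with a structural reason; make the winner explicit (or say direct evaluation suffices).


Verdict: the characteristic-root method — linear, homogeneous, constant coefficients: solutions of the form r^μ exist — find the roots of the characteristic polynomial.
- the characteristic-root method — applicable, and directly so.
- the master substitution: the recursion steps by a constant offset, so exponential reindexing is pointless.


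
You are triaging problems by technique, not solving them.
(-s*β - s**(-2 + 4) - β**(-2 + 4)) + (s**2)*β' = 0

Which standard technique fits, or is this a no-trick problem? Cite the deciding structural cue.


Method: the homogeneous substitution — the slope's numerator and denominator have matching total degree, so it depends only on β/s and the ratio substitution collapses it.


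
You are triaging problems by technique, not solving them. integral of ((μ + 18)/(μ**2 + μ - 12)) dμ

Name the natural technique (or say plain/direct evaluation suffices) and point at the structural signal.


Best approach: partial fractions — μ**2 + μ - 12 splits into linear pieces, so the quotient is a sum of simple fractions — decompose before integrating.


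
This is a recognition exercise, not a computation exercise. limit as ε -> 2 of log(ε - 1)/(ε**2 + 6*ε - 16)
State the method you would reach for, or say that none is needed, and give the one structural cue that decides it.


Technique: l'Hôpital's rule (0/0) — substituting 2 gives 0 over 0; differentiate top and bottom once and re-evaluate. One could equally expand both pieces locally and compare leading terms; the rule does that in one stroke.


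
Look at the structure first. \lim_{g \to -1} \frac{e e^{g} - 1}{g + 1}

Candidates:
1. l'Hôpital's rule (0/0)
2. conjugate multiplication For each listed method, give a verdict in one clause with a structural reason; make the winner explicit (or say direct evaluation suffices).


Technique: l'Hôpital's rule (0/0) — both numerator and denominator vanish at -1: the genuine 0/0 indeterminate that l'Hôpital exists for. Known elementary limits would finish this too — the rule just bypasses the case analysis.
- l'Hôpital's rule (0/0) — a fit — the right tool for this form.
- conjugate multiplication — no divergent radical difference is present for a conjugate pair to cancel.


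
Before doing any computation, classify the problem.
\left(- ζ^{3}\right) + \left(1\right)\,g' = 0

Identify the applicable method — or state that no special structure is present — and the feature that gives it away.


Method: no special technique — solved for the derivative, g never appears on the right — this is a direct integration in ζ, not a differential-equations problem at heart.


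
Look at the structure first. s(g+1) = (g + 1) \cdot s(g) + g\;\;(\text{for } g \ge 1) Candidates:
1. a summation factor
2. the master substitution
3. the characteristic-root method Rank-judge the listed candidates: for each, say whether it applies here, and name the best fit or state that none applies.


Verdict: a summation factor — because the multiplier g + 1 is index-dependent, divide through by its running product and sum the resulting differences.
- a summation factor: applies; the problem has the shape this method handles.
- the master substitution — with no divided-index recursive call, reindexing by powers of a base buys nothing.
- the characteristic-root method: the coefficients vary with the index, breaking the constant-coefficient structure the method needs.


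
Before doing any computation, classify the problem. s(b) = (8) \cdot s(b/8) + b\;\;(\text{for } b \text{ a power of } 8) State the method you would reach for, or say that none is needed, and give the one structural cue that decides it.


Best approach: the master substitution — treat m = log base 8 of b as the new clock: one recursion step advances m by one while b scales by 8.


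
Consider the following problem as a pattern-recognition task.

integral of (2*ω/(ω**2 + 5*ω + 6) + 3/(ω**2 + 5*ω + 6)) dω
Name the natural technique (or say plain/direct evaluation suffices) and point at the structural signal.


Best approach: partial fractions — the bottom factors while the top stays lower-degree — split into simple fractions and integrate piece by piece.


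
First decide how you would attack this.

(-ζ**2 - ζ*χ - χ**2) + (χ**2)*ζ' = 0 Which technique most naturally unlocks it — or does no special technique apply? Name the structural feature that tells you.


Method: the homogeneous substitution — the slope's numerator and denominator have matching total degree, so it depends only on ζ/χ and the ratio substitution collapses it.


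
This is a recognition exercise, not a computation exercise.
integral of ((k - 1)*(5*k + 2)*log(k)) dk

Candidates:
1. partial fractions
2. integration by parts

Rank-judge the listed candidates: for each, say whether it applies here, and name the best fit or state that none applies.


Best approach: integration by parts — a polynomial next to log(k): integrate the polynomial, differentiate the log, and the integral simplifies in one pass.
- partial fractions — there is no rational-function structure to decompose.
- integration by parts: applicable, and directly so.


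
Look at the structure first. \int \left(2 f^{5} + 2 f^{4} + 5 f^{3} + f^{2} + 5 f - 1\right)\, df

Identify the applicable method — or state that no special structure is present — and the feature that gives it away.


Best approach: no special technique — scan for structure and find none: constant multiples of powers of f, integrate directly.


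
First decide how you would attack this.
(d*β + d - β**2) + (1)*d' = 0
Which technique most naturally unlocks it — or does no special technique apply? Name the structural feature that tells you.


Verdict: a linear integrating factor — linear in the unknown with genuine forcing: multiply through by the exponential of the integrated coefficient and the left side closes into one derivative.


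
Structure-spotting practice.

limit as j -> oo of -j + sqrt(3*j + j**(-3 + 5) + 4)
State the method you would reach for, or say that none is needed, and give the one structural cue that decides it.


Best approach: conjugate multiplication — both pieces blow up but their difference is finite; the conjugate trick rationalizes sqrt(3*j + j**(-3 + 5) + 4) - j.


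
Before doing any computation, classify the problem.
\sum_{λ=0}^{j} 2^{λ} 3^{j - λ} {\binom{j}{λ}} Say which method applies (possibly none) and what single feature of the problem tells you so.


Best approach: the binomial theorem — binomial coefficients against complementary powers of 2 and 3: recognize the binomial expansion and resum.


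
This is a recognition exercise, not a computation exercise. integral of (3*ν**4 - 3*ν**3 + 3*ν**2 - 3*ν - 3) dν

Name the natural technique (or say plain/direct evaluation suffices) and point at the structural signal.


Diagnosis: no special technique — every term is a constant multiple of a power of ν; term-wise power-rule integration needs no preliminary transformation.


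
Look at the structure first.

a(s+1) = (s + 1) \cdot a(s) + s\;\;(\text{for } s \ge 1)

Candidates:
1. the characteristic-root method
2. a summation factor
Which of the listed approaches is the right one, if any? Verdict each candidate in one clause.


Method: a summation factor — the coefficient s + 1 drifts with the index, so no fixed root exists; normalizing by the cumulative product telescopes it.
- the characteristic-root method: an index-dependent weight blocks the pure exponential ansatz.
- a summation factor — yes — fits the structure here.


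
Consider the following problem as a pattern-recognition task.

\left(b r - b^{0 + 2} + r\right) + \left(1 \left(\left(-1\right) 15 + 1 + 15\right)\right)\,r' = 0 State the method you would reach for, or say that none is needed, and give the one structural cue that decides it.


Verdict: a linear integrating factor — linear in the unknown with genuine forcing: multiply through by the exponential of the integrated coefficient and the left side closes into one derivative.


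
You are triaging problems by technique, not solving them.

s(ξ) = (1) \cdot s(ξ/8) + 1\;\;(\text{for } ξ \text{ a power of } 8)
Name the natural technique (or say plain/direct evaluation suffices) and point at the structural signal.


Technique: the master substitution — treat m = log base 8 of ξ as the new clock: one recursion step advances m by one while ξ scales by 8.
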